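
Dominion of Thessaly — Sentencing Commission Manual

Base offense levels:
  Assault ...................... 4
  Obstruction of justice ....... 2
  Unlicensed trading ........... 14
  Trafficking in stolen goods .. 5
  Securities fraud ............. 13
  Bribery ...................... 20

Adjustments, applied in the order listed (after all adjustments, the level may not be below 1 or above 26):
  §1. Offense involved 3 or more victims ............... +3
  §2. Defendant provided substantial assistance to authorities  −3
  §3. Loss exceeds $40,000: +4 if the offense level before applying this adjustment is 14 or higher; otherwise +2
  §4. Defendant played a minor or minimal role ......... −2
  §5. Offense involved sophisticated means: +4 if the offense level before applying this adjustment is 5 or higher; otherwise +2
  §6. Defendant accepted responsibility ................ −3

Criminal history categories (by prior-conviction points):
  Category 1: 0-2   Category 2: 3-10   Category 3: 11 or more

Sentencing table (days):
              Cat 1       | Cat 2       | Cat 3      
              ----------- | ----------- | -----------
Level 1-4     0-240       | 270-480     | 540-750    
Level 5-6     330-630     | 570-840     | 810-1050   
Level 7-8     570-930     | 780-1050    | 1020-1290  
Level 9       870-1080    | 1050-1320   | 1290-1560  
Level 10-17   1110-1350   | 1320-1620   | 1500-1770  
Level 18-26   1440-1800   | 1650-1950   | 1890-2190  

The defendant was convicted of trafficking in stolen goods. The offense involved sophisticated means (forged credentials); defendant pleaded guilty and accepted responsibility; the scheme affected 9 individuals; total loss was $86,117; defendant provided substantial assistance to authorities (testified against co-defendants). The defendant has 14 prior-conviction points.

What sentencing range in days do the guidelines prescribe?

1020-1290 days

Base offense level for trafficking in stolen goods: 5.
§1 applies: 5 + 3 = 8.
§2 applies: 8 − 3 = 5.
§3 applies (level before this adjustment is 5 < 14, so +2): 5 + 2 = 7.
§4 does not apply.
§5 applies (level before this adjustment is 7 ≥ 5, so +4): 7 + 4 = 11.
§6 applies: 11 − 3 = 8.
Final offense level: 8.
Criminal history: 14 prior points → Category 3 (11+).
Level 8 falls in the 7-8 band.
Grid: Level 7-8 × Category 3 = 1020-1290 days.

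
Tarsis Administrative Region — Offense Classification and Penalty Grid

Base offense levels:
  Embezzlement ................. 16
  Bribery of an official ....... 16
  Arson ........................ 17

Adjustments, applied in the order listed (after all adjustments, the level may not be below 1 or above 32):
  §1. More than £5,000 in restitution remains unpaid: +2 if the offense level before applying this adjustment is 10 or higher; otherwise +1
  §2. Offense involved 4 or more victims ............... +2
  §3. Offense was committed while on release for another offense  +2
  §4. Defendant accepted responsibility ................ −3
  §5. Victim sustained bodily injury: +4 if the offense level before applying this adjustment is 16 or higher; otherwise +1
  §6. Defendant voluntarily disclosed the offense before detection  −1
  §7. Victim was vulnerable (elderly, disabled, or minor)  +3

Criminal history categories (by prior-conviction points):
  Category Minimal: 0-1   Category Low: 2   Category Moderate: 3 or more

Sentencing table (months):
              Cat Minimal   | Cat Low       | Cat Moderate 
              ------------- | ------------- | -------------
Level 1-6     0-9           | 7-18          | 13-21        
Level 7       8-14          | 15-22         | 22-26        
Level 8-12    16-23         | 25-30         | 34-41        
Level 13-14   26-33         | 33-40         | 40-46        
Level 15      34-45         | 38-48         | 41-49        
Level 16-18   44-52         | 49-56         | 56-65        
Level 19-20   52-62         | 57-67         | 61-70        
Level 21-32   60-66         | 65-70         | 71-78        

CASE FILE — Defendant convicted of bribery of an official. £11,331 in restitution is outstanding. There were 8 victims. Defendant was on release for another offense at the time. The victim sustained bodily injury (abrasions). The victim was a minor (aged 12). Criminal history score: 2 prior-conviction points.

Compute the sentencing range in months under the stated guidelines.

Base offense level for bribery of an official: 16.
§1 applies (level before this adjustment is 16 ≥ 10, so +2): 16 + 2 = 18.
§2 applies: 18 + 2 = 20.
§3 applies: 20 + 2 = 22.
§4 does not apply.
§5 applies (level before this adjustment is 22 ≥ 16, so +4): 22 + 4 = 26.
§6 does not apply.
§7 applies: 26 + 3 = 29.
Final offense level: 29.
Criminal history: 2 prior points → Category Low (2).
Level 29 falls in the 21-32 band.
Grid: Level 21-32 × Category Low = 65-70 months.

65-70 months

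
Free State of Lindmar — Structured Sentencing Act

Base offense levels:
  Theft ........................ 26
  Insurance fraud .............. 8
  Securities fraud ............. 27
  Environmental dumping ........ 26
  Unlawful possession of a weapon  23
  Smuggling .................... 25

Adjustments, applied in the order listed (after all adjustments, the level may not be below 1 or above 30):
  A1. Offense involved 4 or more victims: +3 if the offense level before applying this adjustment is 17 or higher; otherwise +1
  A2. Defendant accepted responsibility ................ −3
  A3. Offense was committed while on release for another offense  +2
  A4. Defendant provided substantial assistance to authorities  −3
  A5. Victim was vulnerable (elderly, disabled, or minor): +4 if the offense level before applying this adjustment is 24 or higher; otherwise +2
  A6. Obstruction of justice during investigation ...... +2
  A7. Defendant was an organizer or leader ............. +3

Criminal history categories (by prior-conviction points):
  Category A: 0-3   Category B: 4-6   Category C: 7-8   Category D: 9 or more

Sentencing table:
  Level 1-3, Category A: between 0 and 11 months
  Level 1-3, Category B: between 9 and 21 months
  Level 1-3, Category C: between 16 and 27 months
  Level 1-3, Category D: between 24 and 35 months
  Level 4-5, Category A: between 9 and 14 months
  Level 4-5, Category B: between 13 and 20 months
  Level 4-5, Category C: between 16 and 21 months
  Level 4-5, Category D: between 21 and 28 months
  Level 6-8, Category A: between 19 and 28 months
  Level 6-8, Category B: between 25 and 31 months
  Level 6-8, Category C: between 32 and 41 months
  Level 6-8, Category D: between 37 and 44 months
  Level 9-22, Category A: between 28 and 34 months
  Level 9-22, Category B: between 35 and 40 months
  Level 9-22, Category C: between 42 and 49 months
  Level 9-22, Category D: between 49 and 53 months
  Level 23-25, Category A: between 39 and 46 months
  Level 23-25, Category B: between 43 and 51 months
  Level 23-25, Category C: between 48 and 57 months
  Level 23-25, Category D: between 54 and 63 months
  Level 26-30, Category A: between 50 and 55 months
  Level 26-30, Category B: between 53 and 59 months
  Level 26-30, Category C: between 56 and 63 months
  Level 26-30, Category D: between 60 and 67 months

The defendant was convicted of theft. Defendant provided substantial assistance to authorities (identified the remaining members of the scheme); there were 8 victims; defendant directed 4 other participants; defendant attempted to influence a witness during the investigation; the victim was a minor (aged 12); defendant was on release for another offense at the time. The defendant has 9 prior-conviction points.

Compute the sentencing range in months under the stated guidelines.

60-67 months

Base offense level for theft: 26.
A1 applies (level before this adjustment is 26 ≥ 17, so +3): 26 + 3 = 29.
A2 does not apply.
A3 applies: 29 + 2 = 31.
A4 applies: 31 − 3 = 28.
A5 applies (level before this adjustment is 28 ≥ 24, so +4): 28 + 4 = 32.
A6 applies: 32 + 2 = 34.
A7 applies: 34 + 3 = 37.
Level 37 exceeds the maximum of 30; capped at 30.
Final offense level: 30.
Criminal history: 9 prior points → Category D (9+).
Level 30 falls in the 26-30 band.
Grid: Level 26-30 × Category D = 60-67 months.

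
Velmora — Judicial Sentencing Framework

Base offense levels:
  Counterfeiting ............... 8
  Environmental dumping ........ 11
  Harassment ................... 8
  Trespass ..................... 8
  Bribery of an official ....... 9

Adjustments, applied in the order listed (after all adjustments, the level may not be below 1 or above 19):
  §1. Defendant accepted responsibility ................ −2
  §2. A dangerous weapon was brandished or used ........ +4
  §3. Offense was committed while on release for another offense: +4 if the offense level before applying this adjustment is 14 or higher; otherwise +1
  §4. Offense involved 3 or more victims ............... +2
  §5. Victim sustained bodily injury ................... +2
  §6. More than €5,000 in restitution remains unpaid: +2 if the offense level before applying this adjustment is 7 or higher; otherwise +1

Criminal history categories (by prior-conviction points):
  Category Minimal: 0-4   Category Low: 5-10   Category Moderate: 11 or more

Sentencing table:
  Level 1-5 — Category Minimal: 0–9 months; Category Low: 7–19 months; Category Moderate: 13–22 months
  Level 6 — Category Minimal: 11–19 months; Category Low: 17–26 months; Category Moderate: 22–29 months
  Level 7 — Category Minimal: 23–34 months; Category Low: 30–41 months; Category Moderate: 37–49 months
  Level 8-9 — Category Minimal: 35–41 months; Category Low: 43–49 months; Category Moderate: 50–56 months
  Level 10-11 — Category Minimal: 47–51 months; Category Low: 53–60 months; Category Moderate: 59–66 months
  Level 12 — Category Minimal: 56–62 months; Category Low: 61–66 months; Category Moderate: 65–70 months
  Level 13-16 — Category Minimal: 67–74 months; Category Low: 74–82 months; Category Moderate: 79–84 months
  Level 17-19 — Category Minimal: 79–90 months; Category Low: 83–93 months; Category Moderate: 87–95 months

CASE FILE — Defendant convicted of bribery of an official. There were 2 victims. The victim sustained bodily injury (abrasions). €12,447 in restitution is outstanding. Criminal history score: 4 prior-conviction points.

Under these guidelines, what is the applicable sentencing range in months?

67-74 months

Base offense level for bribery of an official: 9.
§1 does not apply.
§4 does not apply.
§5 applies: 9 + 2 = 11.
§6 applies (level before this adjustment is 11 ≥ 7, so +2): 11 + 2 = 13.
Final offense level: 13.
Criminal history: 4 prior points → Category Minimal (0-4).
Level 13 falls in the 13-16 band.
Grid: Level 13-16 × Category Minimal = 67-74 months.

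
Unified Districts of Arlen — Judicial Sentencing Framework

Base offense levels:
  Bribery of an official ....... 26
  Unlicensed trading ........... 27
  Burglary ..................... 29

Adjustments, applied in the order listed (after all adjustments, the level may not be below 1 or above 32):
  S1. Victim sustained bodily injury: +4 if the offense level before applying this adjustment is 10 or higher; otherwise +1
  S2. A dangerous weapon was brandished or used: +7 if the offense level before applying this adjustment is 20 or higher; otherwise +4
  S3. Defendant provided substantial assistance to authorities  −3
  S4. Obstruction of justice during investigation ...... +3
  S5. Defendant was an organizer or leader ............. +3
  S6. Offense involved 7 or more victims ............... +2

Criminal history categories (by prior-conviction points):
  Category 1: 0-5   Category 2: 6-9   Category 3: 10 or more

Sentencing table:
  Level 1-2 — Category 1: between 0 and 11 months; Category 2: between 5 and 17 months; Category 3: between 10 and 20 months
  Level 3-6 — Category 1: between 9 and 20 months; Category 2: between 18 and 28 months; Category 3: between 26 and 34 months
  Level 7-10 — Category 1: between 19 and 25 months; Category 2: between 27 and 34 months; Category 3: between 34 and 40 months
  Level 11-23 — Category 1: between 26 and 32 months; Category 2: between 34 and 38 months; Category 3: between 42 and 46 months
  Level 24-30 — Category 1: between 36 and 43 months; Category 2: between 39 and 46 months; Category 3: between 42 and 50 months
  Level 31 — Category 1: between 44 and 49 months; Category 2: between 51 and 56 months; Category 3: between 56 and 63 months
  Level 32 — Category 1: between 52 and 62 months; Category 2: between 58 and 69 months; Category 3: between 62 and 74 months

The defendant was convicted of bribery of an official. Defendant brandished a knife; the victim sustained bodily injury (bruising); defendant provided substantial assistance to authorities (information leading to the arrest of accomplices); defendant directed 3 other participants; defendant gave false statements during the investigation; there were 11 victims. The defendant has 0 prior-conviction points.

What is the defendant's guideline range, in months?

52-62 months

Base offense level for bribery of an official: 26.
S1 applies (level before this adjustment is 26 ≥ 10, so +4): 26 + 4 = 30.
S2 applies (level before this adjustment is 30 ≥ 20, so +7): 30 + 7 = 37.
S3 applies: 37 − 3 = 34.
S4 applies: 34 + 3 = 37.
S5 applies: 37 + 3 = 40.
S6 applies: 40 + 2 = 42.
Level 42 exceeds the maximum of 32; capped at 32.
Final offense level: 32.
Criminal history: 0 prior points → Category 1 (0-5).
Level 32 falls in the 32 band.
Grid: Level 32 × Category 1 = 52-62 months.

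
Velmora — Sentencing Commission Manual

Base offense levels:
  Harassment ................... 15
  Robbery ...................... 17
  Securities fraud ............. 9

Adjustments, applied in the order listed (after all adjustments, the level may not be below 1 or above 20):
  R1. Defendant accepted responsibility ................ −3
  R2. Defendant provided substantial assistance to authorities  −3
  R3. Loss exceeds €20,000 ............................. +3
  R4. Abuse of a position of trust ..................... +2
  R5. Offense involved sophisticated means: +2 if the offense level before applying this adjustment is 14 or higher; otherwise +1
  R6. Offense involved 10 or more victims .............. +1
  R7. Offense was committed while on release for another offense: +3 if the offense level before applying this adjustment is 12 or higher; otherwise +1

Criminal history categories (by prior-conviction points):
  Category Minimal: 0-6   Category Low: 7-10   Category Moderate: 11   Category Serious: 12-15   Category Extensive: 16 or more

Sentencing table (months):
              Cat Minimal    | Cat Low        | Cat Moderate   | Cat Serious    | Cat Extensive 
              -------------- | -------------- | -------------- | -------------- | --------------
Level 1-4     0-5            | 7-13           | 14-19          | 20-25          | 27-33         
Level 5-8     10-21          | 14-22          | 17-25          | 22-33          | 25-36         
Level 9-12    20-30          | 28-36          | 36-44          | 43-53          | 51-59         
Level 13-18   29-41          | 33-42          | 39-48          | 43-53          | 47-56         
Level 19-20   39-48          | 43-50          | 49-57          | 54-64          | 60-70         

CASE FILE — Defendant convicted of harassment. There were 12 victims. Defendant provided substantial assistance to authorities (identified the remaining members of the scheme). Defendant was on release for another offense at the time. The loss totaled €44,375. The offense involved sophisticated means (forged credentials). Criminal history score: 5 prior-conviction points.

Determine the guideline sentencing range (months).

Base offense level for harassment: 15.
R1 does not apply.
R2 applies: 15 − 3 = 12.
R3 applies: 12 + 3 = 15.
R4 does not apply.
R5 applies (level before this adjustment is 15 ≥ 14, so +2): 15 + 2 = 17.
R6 applies: 17 + 1 = 18.
R7 applies (level before this adjustment is 18 ≥ 12, so +3): 18 + 3 = 21.
Level 21 exceeds the maximum of 20; capped at 20.
Final offense level: 20.
Criminal history: 5 prior points → Category Minimal (0-6).
Level 20 falls in the 19-20 band.
Grid: Level 19-20 × Category Minimal = 39-48 months.

39-48 months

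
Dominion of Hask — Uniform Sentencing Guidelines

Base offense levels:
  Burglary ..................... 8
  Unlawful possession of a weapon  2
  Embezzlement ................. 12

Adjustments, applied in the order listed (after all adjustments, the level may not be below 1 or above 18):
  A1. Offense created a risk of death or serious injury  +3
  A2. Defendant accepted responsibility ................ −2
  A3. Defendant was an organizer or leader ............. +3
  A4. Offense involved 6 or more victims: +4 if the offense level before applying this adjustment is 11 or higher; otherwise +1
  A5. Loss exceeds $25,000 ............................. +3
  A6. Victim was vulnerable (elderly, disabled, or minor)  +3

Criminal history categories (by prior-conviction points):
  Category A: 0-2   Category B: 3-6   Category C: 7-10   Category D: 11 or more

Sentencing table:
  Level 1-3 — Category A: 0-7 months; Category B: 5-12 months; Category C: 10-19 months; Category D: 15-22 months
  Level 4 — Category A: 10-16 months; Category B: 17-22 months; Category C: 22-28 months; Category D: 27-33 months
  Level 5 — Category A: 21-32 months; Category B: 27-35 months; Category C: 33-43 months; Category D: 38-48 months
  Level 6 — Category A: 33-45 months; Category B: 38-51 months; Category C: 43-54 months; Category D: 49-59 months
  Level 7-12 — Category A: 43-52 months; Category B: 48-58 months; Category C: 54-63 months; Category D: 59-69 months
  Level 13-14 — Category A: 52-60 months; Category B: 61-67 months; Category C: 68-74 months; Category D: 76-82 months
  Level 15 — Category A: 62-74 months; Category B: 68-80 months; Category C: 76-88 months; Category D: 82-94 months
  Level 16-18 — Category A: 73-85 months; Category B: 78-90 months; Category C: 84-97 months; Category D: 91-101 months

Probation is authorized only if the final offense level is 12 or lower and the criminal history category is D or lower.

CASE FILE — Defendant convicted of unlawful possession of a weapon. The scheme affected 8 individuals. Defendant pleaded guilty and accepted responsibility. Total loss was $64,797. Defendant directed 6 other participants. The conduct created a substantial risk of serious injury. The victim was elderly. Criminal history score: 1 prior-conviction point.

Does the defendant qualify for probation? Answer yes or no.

No

Base offense level for unlawful possession of a weapon: 2.
A1 applies: 2 + 3 = 5.
A2 applies: 5 − 2 = 3.
A3 applies: 3 + 3 = 6.
A4 applies (level before this adjustment is 6 < 11, so +1): 6 + 1 = 7.
A5 applies: 7 + 3 = 10.
A6 applies: 10 + 3 = 13.
Final offense level: 13.
Criminal history: 1 prior point → Category A (0-2).
Level 13 falls in the 13-14 band.
Grid: Level 13-14 × Category A = 52-60 months.
Probation check: level 13 > 12 and category A ≤ D → not eligible.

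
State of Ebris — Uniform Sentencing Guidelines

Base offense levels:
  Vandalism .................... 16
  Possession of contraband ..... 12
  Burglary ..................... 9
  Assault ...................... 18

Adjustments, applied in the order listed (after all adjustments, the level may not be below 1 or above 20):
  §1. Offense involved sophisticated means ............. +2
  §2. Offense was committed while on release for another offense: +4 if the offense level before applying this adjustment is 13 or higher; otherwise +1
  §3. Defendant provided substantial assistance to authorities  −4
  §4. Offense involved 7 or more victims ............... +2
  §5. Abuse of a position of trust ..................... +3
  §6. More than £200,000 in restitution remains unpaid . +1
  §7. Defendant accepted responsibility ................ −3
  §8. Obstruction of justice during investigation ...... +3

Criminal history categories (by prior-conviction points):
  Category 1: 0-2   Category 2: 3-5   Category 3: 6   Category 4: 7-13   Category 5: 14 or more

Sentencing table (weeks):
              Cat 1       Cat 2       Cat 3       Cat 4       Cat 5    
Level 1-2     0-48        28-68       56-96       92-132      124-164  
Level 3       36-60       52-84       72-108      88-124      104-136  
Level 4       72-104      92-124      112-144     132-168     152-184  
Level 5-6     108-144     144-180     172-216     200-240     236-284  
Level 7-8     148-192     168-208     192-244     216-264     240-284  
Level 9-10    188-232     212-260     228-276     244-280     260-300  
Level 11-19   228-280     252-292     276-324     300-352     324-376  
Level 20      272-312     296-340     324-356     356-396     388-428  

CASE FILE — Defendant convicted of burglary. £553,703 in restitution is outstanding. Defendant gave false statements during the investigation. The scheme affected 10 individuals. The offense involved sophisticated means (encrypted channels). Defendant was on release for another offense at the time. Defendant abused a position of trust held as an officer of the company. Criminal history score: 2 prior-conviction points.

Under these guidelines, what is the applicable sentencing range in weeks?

272-312 weeks

Base offense level for burglary: 9.
§1 applies: 9 + 2 = 11.
§2 applies (level before this adjustment is 11 < 13, so +1): 11 + 1 = 12.
§3 does not apply.
§4 applies: 12 + 2 = 14.
§5 applies: 14 + 3 = 17.
§6 applies: 17 + 1 = 18.
§7 does not apply.
§8 applies: 18 + 3 = 21.
Level 21 exceeds the maximum of 20; capped at 20.
Final offense level: 20.
Criminal history: 2 prior points → Category 1 (0-2).
Level 20 falls in the 20 band.
Grid: Level 20 × Category 1 = 272-312 weeks.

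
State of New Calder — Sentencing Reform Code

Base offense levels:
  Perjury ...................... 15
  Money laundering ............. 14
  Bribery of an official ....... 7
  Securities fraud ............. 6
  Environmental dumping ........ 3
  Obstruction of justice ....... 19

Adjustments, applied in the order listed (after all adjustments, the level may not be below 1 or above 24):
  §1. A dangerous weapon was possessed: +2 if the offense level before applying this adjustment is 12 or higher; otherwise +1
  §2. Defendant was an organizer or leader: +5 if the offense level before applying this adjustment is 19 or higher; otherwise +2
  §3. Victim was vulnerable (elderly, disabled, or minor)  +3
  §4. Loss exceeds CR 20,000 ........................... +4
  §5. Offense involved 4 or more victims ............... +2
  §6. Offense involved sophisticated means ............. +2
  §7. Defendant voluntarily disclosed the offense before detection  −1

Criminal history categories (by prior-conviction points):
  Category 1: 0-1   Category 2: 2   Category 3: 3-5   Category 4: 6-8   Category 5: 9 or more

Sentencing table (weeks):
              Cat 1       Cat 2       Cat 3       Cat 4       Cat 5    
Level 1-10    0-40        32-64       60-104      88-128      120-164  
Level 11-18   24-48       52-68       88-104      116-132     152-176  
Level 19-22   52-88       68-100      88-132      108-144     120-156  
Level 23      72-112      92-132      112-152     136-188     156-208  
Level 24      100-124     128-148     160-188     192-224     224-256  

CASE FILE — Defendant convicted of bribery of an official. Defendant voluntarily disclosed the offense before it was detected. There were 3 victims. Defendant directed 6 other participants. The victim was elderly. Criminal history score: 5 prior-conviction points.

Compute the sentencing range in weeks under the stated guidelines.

88-104 weeks

Base offense level for bribery of an official: 7.
§2 applies (level before this adjustment is 7 < 19, so +2): 7 + 2 = 9.
§3 applies: 9 + 3 = 12.
§4 does not apply.
§7 applies: 12 − 1 = 11.
Final offense level: 11.
Criminal history: 5 prior points → Category 3 (3-5).
Level 11 falls in the 11-18 band.
Grid: Level 11-18 × Category 3 = 88-104 weeks.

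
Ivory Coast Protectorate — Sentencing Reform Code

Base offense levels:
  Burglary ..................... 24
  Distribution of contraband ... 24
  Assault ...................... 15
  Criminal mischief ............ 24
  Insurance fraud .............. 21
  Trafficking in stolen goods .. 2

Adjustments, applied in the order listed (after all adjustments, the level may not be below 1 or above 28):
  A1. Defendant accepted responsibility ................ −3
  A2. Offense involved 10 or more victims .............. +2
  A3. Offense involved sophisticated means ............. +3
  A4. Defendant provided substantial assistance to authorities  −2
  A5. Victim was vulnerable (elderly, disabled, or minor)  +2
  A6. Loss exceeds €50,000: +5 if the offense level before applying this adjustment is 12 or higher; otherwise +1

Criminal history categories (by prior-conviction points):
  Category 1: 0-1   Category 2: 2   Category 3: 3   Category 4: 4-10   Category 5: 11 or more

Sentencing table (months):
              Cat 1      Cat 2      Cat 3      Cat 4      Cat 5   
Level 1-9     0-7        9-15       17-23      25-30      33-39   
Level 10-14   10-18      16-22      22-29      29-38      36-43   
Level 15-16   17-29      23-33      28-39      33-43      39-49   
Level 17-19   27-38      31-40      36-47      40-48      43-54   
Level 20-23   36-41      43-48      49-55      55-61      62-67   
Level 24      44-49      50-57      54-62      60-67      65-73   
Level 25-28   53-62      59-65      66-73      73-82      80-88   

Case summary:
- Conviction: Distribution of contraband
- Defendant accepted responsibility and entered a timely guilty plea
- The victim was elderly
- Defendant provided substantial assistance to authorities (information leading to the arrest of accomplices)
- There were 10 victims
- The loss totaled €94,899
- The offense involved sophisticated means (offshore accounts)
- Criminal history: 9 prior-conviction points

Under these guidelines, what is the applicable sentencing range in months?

Base offense level for distribution of contraband: 24.
A1 applies: 24 − 3 = 21.
A2 applies: 21 + 2 = 23.
A3 applies: 23 + 3 = 26.
A4 applies: 26 − 2 = 24.
A5 applies: 24 + 2 = 26.
A6 applies (level before this adjustment is 26 ≥ 12, so +5): 26 + 5 = 31.
Level 31 exceeds the maximum of 28; capped at 28.
Final offense level: 28.
Criminal history: 9 prior points → Category 4 (4-10).
Level 28 falls in the 25-28 band.
Grid: Level 25-28 × Category 4 = 73-82 months.

73-82 months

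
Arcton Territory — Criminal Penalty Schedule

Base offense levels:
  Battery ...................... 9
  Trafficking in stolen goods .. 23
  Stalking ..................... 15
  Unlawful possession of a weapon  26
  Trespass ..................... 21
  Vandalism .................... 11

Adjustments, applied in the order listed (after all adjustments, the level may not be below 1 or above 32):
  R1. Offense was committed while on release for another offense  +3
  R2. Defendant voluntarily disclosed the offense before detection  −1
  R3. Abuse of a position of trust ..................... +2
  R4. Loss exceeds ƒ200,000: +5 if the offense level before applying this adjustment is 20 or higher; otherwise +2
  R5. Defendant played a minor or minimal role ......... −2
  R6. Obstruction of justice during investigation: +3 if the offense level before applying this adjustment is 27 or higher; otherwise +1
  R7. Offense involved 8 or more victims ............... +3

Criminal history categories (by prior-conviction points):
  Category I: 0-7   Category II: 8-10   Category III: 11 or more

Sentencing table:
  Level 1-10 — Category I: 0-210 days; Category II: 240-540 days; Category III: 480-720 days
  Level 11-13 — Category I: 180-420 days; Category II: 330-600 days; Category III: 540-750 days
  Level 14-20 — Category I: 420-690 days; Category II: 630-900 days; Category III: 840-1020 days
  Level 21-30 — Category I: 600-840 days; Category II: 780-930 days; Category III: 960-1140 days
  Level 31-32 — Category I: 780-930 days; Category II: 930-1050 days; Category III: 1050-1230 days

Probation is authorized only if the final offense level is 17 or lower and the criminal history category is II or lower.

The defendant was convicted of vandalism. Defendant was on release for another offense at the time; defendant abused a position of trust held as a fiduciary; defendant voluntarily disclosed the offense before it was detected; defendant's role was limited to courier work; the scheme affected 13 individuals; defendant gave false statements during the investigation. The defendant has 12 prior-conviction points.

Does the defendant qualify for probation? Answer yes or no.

No

Base offense level for vandalism: 11.
R1 applies: 11 + 3 = 14.
R2 applies: 14 − 1 = 13.
R3 applies: 13 + 2 = 15.
R5 applies: 15 − 2 = 13.
R6 applies (level before this adjustment is 13 < 27, so +1): 13 + 1 = 14.
R7 applies: 14 + 3 = 17.
Final offense level: 17.
Criminal history: 12 prior points → Category III (11+).
Level 17 falls in the 14-20 band.
Grid: Level 14-20 × Category III = 840-1020 days.
Probation check: level 17 ≤ 17 and category III > II → not eligible.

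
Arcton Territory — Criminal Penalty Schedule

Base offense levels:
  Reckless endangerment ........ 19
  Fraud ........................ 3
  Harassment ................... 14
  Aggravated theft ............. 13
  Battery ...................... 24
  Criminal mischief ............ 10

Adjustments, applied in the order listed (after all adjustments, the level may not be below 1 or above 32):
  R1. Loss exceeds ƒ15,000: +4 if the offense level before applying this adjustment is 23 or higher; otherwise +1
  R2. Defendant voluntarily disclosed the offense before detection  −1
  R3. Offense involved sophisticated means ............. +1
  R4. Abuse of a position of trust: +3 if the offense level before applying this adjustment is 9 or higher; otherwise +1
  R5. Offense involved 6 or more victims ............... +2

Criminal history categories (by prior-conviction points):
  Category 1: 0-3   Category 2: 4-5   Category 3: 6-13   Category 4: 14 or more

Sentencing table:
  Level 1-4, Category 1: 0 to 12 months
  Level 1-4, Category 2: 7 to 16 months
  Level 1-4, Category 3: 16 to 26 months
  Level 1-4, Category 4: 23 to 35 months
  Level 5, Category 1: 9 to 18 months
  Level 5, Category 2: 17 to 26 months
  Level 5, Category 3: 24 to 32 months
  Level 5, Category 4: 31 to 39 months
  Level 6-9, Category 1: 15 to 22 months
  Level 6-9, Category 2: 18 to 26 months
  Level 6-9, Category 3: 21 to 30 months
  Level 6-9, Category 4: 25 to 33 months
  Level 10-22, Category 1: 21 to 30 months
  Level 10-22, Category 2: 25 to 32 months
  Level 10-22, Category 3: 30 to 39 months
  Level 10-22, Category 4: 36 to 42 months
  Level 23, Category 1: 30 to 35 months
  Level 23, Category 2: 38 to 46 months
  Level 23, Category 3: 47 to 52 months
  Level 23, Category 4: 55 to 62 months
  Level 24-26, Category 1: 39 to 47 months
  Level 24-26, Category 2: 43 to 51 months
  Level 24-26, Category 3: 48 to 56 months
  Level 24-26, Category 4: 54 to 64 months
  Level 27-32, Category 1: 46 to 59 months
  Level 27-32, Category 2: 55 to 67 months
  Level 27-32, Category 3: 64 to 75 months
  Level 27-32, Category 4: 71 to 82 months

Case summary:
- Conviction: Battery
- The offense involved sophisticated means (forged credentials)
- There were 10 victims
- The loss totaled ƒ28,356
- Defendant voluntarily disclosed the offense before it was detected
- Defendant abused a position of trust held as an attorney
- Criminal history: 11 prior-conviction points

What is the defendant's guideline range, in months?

Base offense level for battery: 24.
R1 applies (level before this adjustment is 24 ≥ 23, so +4): 24 + 4 = 28.
R2 applies: 28 − 1 = 27.
R3 applies: 27 + 1 = 28.
R4 applies (level before this adjustment is 28 ≥ 9, so +3): 28 + 3 = 31.
R5 applies: 31 + 2 = 33.
Level 33 exceeds the maximum of 32; capped at 32.
Final offense level: 32.
Criminal history: 11 prior points → Category 3 (6-13).
Level 32 falls in the 27-32 band.
Grid: Level 27-32 × Category 3 = 64-75 months.

64-75 months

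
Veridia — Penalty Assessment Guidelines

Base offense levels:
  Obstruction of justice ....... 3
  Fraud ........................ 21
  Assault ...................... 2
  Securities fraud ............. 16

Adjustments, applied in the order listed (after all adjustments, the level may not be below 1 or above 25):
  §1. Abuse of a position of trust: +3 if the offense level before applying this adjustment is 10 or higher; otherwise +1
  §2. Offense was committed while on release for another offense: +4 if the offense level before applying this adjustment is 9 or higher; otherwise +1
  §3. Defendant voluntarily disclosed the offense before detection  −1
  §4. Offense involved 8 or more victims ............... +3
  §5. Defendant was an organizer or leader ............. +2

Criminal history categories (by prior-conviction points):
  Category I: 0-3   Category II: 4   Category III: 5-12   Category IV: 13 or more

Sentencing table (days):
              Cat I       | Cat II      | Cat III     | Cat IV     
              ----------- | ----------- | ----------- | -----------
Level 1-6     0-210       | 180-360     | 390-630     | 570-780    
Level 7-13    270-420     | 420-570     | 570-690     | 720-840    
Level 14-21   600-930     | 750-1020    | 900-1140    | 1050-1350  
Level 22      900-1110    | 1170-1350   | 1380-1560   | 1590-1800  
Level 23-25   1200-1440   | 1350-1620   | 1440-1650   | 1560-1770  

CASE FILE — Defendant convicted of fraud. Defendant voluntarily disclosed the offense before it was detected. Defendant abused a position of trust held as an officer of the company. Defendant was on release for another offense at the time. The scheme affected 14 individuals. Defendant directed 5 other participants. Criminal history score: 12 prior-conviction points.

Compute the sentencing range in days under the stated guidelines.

1440-1650 days

Base offense level for fraud: 21.
§1 applies (level before this adjustment is 21 ≥ 10, so +3): 21 + 3 = 24.
§2 applies (level before this adjustment is 24 ≥ 9, so +4): 24 + 4 = 28.
§3 applies: 28 − 1 = 27.
§4 applies: 27 + 3 = 30.
§5 applies: 30 + 2 = 32.
Level 32 exceeds the maximum of 25; capped at 25.
Final offense level: 25.
Criminal history: 12 prior points → Category III (5-12).
Level 25 falls in the 23-25 band.
Grid: Level 23-25 × Category III = 1440-1650 days.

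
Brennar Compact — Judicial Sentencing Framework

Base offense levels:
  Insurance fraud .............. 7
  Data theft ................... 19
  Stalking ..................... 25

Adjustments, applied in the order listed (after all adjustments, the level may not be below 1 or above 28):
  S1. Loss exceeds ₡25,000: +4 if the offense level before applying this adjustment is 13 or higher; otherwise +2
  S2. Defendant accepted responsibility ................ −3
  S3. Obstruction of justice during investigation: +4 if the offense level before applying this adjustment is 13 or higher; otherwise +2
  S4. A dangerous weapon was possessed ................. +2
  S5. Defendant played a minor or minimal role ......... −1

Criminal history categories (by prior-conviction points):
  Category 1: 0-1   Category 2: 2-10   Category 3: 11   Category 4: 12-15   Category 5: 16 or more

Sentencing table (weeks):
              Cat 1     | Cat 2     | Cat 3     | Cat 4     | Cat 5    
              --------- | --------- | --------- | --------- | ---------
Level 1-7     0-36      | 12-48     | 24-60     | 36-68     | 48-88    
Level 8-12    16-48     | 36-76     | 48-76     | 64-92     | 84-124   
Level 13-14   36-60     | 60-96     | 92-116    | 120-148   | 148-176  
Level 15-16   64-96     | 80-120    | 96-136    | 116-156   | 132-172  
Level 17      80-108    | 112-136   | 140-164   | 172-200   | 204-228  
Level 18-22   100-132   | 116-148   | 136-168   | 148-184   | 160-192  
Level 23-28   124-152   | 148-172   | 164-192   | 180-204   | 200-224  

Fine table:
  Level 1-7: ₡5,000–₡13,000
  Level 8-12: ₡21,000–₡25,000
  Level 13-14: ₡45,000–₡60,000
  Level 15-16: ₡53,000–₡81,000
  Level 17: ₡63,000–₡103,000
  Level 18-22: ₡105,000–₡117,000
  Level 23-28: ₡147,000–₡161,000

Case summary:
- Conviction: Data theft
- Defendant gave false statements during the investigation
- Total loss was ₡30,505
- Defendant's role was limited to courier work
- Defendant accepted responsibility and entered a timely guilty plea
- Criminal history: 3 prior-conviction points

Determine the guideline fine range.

₡147,000–₡161,000

Base offense level for data theft: 19.
S1 applies (level before this adjustment is 19 ≥ 13, so +4): 19 + 4 = 23.
S2 applies: 23 − 3 = 20.
S3 applies (level before this adjustment is 20 ≥ 13, so +4): 20 + 4 = 24.
S4 does not apply.
S5 applies: 24 − 1 = 23.
Final offense level: 23.
Level 23 falls in the 23-28 band.
Fine table: Level 23-28 → ₡147,000–₡161,000.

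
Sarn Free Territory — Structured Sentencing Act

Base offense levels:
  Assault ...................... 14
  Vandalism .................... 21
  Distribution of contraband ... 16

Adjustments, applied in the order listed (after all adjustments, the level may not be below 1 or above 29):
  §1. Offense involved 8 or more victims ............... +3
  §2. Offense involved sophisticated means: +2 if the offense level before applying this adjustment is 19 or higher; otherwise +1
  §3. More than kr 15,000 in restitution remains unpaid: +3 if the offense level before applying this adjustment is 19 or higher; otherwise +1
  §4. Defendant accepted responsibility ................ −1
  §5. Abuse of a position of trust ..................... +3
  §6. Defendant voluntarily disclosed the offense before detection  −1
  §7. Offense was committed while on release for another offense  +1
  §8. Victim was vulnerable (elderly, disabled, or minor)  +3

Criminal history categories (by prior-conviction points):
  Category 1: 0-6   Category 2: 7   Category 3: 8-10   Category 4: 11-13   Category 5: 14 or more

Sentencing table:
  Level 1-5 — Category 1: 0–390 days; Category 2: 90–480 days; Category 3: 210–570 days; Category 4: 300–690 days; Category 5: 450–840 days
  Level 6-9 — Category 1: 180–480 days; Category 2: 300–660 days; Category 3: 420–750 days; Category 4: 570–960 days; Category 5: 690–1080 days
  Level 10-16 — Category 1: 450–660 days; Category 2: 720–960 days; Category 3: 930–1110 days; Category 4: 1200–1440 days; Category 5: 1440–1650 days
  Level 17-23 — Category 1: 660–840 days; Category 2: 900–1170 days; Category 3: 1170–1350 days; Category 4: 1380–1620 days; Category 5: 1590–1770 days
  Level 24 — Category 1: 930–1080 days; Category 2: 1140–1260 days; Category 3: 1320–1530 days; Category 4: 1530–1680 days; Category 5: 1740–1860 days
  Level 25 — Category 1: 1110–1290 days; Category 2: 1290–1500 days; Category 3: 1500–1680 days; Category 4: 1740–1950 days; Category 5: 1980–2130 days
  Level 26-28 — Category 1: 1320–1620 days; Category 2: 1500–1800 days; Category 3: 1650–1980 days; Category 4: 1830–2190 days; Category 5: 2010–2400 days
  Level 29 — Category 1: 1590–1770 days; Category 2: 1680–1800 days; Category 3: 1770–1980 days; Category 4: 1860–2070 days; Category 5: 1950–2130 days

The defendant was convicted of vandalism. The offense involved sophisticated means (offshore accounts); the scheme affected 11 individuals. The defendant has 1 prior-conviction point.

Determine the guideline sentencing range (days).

Base offense level for vandalism: 21.
§1 applies: 21 + 3 = 24.
§2 applies (level before this adjustment is 24 ≥ 19, so +2): 24 + 2 = 26.
§3 does not apply.
§4 does not apply.
§7 does not apply.
Final offense level: 26.
Criminal history: 1 prior point → Category 1 (0-6).
Level 26 falls in the 26-28 band.
Grid: Level 26-28 × Category 1 = 1320-1620 days.

1320-1620 days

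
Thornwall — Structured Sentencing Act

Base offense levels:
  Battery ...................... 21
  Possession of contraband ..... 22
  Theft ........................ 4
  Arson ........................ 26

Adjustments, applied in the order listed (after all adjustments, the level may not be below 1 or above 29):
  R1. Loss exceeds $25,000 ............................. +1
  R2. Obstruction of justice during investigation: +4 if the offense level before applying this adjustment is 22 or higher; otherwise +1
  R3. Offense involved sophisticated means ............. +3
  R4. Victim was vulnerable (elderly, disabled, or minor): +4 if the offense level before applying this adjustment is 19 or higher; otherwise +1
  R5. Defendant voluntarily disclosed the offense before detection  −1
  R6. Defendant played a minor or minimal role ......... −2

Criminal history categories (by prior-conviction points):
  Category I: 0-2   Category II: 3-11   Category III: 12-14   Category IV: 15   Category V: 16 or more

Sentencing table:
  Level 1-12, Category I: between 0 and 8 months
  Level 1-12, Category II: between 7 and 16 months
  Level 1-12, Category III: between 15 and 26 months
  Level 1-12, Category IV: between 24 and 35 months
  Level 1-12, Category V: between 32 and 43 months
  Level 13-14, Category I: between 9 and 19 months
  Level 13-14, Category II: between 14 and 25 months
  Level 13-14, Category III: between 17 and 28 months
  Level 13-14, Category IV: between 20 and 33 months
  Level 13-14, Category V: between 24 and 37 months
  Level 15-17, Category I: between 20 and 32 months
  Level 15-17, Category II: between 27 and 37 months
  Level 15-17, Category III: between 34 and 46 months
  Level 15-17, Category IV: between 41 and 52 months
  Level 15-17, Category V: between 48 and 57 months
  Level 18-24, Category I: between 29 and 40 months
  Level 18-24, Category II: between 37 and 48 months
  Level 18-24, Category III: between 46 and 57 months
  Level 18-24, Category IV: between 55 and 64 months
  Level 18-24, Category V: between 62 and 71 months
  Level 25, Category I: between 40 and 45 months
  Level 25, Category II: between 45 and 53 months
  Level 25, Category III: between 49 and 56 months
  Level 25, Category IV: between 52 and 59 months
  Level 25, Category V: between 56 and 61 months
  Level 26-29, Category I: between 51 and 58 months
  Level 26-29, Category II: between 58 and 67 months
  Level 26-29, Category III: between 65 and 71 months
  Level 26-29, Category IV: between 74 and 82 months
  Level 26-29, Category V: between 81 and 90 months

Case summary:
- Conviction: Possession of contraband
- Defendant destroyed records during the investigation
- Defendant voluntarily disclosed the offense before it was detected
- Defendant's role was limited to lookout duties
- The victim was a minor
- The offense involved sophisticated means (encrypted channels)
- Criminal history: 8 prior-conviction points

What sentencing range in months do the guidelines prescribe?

Base offense level for possession of contraband: 22.
R1 does not apply.
R2 applies (level before this adjustment is 22 ≥ 22, so +4): 22 + 4 = 26.
R3 applies: 26 + 3 = 29.
R4 applies (level before this adjustment is 29 ≥ 19, so +4): 29 + 4 = 33.
R5 applies: 33 − 1 = 32.
R6 applies: 32 − 2 = 30.
Level 30 exceeds the maximum of 29; capped at 29.
Final offense level: 29.
Criminal history: 8 prior points → Category II (3-11).
Level 29 falls in the 26-29 band.
Grid: Level 26-29 × Category II = 58-67 months.

58-67 months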